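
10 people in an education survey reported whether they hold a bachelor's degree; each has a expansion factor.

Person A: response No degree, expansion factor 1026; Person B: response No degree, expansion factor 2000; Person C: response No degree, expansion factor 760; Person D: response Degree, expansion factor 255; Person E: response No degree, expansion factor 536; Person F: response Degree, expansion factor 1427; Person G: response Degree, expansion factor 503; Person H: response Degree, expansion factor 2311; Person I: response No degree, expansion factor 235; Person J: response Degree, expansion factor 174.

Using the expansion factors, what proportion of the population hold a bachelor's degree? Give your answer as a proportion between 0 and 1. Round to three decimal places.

0.506

Sum of weights for 'Degree' = 255 + 1427 + 503 + 2311 + 174 = 4670
Total weight = 1026 + 2000 + 760 + 255 + 536 + 1427 + 503 + 2311 + 235 + 174 = 9227
Weighted proportion = 4670 / 9227 = 0.50612333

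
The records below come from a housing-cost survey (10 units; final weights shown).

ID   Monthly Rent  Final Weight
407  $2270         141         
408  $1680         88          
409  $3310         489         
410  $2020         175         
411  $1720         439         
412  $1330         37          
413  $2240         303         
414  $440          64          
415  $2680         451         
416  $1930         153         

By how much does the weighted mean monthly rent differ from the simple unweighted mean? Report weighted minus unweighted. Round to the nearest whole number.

369

Unweighted sum = 2270 + 1680 + 3310 + 2020 + 1720 + 1330 + 2240 + 440 + 2680 + 1930 = 19620
Unweighted mean = 19620 / 10 = 1962
Weighted sum = 2270×141 + 1680×88 + 3310×489 + 2020×175 + 1720×439 + 1330×37 + 2240×303 + 440×64 + 2680×451 + 1930×153
  = 320070 + 147840 + 1618590 + 353500 + 755080 + 49210 + 678720 + 28160 + 1208680 + 295290 = 5455140
Sum of weights = 141 + 88 + 489 + 175 + 439 + 37 + 303 + 64 + 451 + 153 = 2340
Weighted mean = 5455140 / 2340 = 2331.2564
Difference (weighted minus unweighted) = 369.25641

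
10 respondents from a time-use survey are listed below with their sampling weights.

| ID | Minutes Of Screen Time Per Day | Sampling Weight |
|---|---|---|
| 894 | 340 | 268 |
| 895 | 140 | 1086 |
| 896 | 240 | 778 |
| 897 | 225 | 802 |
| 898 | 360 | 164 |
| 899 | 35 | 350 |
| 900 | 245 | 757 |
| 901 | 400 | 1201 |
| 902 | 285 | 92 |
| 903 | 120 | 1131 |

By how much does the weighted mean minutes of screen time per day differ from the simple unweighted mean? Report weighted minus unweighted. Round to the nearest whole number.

-11

Unweighted sum = 340 + 140 + 240 + 225 + 360 + 35 + 245 + 400 + 285 + 120 = 2390
Unweighted mean = 2390 / 10 = 239
Weighted sum = 340×268 + 140×1086 + 240×778 + 225×802 + 360×164 + 35×350 + 245×757 + 400×1201 + 285×92 + 120×1131
  = 91120 + 152040 + 186720 + 180450 + 59040 + 12250 + 185465 + 480400 + 26220 + 135720 = 1509425
Sum of weights = 6629
Weighted mean = 1509425 / 6629 = 227.70026
Difference (weighted minus unweighted) = -11.299744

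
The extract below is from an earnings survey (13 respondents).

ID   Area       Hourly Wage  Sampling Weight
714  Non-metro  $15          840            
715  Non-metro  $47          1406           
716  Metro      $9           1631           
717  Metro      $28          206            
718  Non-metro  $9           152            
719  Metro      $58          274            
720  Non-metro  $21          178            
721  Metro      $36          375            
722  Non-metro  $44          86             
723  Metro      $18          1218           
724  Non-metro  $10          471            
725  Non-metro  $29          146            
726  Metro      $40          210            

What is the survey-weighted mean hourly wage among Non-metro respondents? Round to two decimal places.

Non-metro rows: 714, 715, 718, 720, 722, 724, 725
Weighted sum = 15×840 + 47×1406 + 9×152 + 21×178 + 44×86 + 10×471 + 29×146
  = 96516
Sum of weights = 3279
Weighted mean = 96516 / 3279 = 29.434584

29.43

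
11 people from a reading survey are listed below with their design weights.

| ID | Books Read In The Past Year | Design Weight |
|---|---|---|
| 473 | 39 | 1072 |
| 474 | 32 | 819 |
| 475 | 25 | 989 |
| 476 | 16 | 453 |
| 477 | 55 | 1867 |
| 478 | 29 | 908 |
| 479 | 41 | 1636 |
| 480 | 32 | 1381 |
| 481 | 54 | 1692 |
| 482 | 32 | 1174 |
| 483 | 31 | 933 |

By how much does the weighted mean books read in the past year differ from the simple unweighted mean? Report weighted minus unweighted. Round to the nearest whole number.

Unweighted sum = 39 + 32 + 25 + 16 + 55 + 29 + 41 + 32 + 54 + 32 + 31 = 386
Unweighted mean = 386 / 11 = 35.090909
Weighted sum = 39×1072 + 32×819 + 25×989 + 16×453 + 55×1867 + 29×908 + 41×1636 + 32×1381 + 54×1692 + 32×1174 + 31×933
  = 41808 + 26208 + 24725 + 7248 + 102685 + 26332 + 67076 + 44192 + 91368 + 37568 + 28923 = 498133
Sum of weights = 1072 + 819 + 989 + 453 + 1867 + 908 + 1636 + 1381 + 1692 + 1174 + 933 = 12924
Weighted mean = 498133 / 12924 = 38.543253
Difference (weighted minus unweighted) = 3.4523438

3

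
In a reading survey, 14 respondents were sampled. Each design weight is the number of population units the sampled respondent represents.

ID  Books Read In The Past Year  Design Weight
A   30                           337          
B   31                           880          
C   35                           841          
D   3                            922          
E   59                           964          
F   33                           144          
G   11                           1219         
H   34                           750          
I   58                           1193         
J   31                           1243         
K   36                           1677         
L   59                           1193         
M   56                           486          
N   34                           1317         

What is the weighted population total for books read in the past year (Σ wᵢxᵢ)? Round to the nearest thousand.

481000

Weighted total = 480608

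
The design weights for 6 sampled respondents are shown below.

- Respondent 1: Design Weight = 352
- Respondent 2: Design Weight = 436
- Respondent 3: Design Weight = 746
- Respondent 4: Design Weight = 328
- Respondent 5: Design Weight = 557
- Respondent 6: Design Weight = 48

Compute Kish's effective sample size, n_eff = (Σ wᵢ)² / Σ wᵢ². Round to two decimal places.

4.72

Σ wᵢ = 2467
Σ wᵢ² = 123904 + 190096 + 556516 + 107584 + 310249 + 2304 = 1290653
n_eff = 2467² / 1290653 = 6086089 / 1290653 = 4.7155115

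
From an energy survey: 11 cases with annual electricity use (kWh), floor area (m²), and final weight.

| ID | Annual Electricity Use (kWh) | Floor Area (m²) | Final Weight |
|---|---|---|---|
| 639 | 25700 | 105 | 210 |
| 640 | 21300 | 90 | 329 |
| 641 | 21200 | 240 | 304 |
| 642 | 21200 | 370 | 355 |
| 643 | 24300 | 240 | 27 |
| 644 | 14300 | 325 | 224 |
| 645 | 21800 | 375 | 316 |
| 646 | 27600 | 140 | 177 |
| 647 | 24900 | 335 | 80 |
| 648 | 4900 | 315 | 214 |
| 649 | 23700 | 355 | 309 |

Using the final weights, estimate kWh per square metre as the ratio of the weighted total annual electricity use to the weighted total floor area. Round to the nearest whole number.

77

Σ wᵢ·y = 25700×210 + 21300×329 + 21200×304 + 21200×355 + 24300×27 + 14300×224 + 21800×316 + 27600×177 + 24900×80 + 4900×214 + 23700×309
  = 5397000 + 7007700 + 6444800 + 7526000 + 656100 + 3203200 + 6888800 + 4885200 + 1992000 + 1048600 + 7323300 = 52372700
Σ wᵢ·x = 105×210 + 90×329 + 240×304 + 370×355 + 240×27 + 325×224 + 375×316 + 140×177 + 335×80 + 315×214 + 355×309
  = 22050 + 29610 + 72960 + 131350 + 6480 + 72800 + 118500 + 24780 + 26800 + 67410 + 109695 = 682435
Ratio = 52372700 / 682435 = 76.743866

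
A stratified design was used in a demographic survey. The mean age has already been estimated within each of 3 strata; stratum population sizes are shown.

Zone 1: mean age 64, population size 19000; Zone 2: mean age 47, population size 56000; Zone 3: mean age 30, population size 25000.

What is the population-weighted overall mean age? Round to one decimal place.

Σ Nₕ·x̄ₕ = 64×19000 + 47×56000 + 30×25000
  = 1216000 + 2632000 + 750000 = 4598000
Σ Nₕ = 19000 + 56000 + 25000 = 100000
Overall mean = 4598000 / 100000 = 45.98

46.0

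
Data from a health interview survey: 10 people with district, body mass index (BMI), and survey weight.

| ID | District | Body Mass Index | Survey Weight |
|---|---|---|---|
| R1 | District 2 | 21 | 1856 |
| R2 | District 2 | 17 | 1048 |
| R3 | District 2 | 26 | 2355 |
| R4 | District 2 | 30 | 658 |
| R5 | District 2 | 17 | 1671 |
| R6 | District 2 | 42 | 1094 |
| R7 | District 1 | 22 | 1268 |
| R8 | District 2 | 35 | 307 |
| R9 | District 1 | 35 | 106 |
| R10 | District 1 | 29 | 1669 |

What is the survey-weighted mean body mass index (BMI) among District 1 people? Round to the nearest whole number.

26

District 1 rows: R7, R9, R10
Weighted sum = 22×1268 + 35×106 + 29×1669
  = 80007
Sum of weights = 3043
Weighted mean = 80007 / 3043 = 26.292146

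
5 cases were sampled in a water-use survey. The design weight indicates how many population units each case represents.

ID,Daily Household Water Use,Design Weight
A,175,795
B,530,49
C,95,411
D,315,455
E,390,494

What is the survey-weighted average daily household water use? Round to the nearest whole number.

245

Weighted sum = 540125
Sum of weights = 795 + 49 + 411 + 455 + 494 = 2204
Weighted mean = 540125 / 2204 = 245.06579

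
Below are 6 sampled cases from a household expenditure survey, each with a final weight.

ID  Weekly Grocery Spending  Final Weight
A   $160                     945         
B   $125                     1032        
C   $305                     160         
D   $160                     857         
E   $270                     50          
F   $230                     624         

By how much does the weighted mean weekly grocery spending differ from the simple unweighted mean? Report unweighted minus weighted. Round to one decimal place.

Unweighted sum = 160 + 125 + 305 + 160 + 270 + 230 = 1250
Unweighted mean = 1250 / 6 = 208.33333
Weighted sum = 160×945 + 125×1032 + 305×160 + 160×857 + 270×50 + 230×624
  = 623140
Sum of weights = 945 + 1032 + 160 + 857 + 50 + 624 = 3668
Weighted mean = 623140 / 3668 = 169.8855
Difference (unweighted minus weighted) = 38.447837

38.4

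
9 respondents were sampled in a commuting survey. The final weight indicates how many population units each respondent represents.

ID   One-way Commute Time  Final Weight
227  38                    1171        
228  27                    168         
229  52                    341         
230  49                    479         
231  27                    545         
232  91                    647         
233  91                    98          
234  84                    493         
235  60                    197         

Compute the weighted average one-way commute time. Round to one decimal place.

54.6

Weighted sum = 38×1171 + 27×168 + 52×341 + 49×479 + 27×545 + 91×647 + 91×98 + 84×493 + 60×197
  = 44498 + 4536 + 17732 + 23471 + 14715 + 58877 + 8918 + 41412 + 11820 = 225979
Sum of weights = 4139
Weighted mean = 225979 / 4139 = 54.597487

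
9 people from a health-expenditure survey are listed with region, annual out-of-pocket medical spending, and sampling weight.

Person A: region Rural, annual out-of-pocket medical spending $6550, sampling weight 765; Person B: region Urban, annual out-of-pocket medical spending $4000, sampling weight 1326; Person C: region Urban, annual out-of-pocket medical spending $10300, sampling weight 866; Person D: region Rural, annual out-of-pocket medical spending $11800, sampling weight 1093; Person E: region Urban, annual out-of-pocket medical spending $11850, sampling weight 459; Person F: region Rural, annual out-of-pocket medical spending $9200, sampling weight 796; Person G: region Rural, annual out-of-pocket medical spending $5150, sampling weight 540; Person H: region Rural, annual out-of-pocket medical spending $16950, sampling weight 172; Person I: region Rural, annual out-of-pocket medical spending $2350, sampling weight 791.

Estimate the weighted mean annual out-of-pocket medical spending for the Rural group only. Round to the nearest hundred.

7900

Rural rows: A, D, F, G, H, I
Weighted sum = 6550×765 + 11800×1093 + 9200×796 + 5150×540 + 16950×172 + 2350×791
  = 5010750 + 12897400 + 7323200 + 2781000 + 2915400 + 1858850 = 32786600
Sum of weights = 4157
Weighted mean = 32786600 / 4157 = 7887.082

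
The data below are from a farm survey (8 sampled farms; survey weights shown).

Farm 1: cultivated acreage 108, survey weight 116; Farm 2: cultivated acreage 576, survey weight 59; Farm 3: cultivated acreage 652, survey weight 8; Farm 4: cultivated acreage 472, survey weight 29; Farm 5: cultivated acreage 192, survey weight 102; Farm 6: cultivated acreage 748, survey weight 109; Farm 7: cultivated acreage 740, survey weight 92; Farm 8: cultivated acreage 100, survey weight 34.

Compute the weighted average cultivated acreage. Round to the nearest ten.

Weighted sum = 108×116 + 576×59 + 652×8 + 472×29 + 192×102 + 748×109 + 740×92 + 100×34
  = 12528 + 33984 + 5216 + 13688 + 19584 + 81532 + 68080 + 3400 = 238012
Sum of weights = 116 + 59 + 8 + 29 + 102 + 109 + 92 + 34 = 549
Weighted mean = 238012 / 549 = 433.53734

430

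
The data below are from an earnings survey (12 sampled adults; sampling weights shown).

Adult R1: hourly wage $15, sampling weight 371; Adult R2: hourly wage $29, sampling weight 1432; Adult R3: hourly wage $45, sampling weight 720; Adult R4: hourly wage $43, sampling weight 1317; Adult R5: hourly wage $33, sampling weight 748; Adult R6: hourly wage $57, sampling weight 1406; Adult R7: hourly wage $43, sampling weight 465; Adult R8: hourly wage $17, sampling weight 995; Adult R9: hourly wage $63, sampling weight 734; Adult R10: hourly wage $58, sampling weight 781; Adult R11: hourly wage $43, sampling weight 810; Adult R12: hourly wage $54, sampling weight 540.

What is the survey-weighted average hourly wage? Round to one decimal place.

Weighted sum = 15×371 + 29×1432 + 45×720 + 43×1317 + 33×748 + 57×1406 + 43×465 + 17×995 + 63×734 + 58×781 + 43×810 + 54×540
  = 5565 + 41528 + 32400 + 56631 + 24684 + 80142 + 19995 + 16915 + 46242 + 45298 + 34830 + 29160 = 433390
Sum of weights = 371 + 1432 + 720 + 1317 + 748 + 1406 + 465 + 995 + 734 + 781 + 810 + 540 = 10319
Weighted mean = 433390 / 10319 = 41.999225

42.0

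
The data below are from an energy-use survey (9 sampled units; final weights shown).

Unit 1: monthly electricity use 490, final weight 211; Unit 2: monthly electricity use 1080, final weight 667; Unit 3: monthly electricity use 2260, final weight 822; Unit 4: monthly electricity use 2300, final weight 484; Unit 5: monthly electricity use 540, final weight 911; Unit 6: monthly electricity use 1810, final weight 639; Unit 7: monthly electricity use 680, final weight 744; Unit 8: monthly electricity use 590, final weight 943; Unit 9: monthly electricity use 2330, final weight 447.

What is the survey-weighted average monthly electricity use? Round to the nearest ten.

Weighted sum = 7547000
Sum of weights = 211 + 667 + 822 + 484 + 911 + 639 + 744 + 943 + 447 = 5868
Weighted mean = 7547000 / 5868 = 1286.1282

1290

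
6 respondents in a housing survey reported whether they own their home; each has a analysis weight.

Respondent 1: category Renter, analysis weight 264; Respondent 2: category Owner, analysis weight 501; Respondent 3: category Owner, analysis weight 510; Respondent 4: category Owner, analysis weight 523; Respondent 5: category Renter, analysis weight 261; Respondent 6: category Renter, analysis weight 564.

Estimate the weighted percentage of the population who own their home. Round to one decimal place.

58.5

Sum of weights for 'Owner' = 501 + 510 + 523 = 1534
Total weight = 264 + 501 + 510 + 523 + 261 + 564 = 2623
Weighted proportion = 1534 / 2623 = 0.58482653 → 58.482653%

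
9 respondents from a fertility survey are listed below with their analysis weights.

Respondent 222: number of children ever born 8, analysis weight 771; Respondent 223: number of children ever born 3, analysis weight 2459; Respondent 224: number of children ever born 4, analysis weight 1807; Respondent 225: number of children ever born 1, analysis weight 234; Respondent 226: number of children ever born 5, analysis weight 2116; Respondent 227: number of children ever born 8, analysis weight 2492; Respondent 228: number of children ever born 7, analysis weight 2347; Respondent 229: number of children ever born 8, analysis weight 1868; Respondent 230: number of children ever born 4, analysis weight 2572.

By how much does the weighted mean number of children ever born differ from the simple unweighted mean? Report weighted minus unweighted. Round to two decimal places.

Unweighted sum = 8 + 3 + 4 + 1 + 5 + 8 + 7 + 8 + 4 = 48
Unweighted mean = 48 / 9 = 5.3333333
Weighted sum = 8×771 + 3×2459 + 4×1807 + 1×234 + 5×2116 + 8×2492 + 7×2347 + 8×1868 + 4×2572
  = 93184
Sum of weights = 771 + 2459 + 1807 + 234 + 2116 + 2492 + 2347 + 1868 + 2572 = 16666
Weighted mean = 93184 / 16666 = 5.5912637
Difference (weighted minus unweighted) = 0.25793032

0.26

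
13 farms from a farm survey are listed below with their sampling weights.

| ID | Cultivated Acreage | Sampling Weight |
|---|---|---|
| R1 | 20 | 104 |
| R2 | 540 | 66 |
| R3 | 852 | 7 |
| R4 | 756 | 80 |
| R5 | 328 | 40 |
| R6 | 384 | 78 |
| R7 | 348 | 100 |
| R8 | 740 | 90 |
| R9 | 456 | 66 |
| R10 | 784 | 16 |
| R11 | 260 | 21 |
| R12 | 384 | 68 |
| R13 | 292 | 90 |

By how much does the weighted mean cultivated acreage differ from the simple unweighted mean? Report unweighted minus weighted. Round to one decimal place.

49.9

Unweighted sum = 6144
Unweighted mean = 6144 / 13 = 472.61538
Weighted sum = 349128
Sum of weights = 826
Weighted mean = 349128 / 826 = 422.67312
Difference (unweighted minus weighted) = 49.942261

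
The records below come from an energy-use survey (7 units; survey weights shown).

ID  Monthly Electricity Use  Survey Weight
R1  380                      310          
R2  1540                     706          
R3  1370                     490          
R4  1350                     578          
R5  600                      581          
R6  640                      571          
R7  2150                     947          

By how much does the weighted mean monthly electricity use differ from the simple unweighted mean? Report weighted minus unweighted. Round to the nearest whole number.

145

Unweighted sum = 380 + 1540 + 1370 + 1350 + 600 + 640 + 2150 = 8030
Unweighted mean = 8030 / 7 = 1147.1429
Weighted sum = 5406730
Sum of weights = 310 + 706 + 490 + 578 + 581 + 571 + 947 = 4183
Weighted mean = 5406730 / 4183 = 1292.5484
Difference (weighted minus unweighted) = 145.40555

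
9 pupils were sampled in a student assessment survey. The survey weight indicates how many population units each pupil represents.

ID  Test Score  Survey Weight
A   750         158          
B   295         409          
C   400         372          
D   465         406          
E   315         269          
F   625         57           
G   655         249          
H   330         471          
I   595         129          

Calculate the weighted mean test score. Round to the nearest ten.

Weighted sum = 1092385
Sum of weights = 158 + 409 + 372 + 406 + 269 + 57 + 249 + 471 + 129 = 2520
Weighted mean = 1092385 / 2520 = 433.48611

430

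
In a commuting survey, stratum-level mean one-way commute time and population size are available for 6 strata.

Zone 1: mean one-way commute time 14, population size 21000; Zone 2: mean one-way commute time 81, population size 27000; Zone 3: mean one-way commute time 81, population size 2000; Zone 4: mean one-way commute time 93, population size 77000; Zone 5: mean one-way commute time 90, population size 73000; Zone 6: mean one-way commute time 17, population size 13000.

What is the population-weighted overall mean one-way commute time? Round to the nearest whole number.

78

Σ Nₕ·x̄ₕ = 14×21000 + 81×27000 + 81×2000 + 93×77000 + 90×73000 + 17×13000
  = 294000 + 2187000 + 162000 + 7161000 + 6570000 + 221000 = 16595000
Σ Nₕ = 213000
Overall mean = 16595000 / 213000 = 77.910798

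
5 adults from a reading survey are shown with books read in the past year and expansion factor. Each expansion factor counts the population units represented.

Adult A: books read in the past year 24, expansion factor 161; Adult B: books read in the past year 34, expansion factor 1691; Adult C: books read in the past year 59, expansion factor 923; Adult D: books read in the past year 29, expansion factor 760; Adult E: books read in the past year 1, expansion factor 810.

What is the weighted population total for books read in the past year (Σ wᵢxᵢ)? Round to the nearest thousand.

139000

Weighted total = 138665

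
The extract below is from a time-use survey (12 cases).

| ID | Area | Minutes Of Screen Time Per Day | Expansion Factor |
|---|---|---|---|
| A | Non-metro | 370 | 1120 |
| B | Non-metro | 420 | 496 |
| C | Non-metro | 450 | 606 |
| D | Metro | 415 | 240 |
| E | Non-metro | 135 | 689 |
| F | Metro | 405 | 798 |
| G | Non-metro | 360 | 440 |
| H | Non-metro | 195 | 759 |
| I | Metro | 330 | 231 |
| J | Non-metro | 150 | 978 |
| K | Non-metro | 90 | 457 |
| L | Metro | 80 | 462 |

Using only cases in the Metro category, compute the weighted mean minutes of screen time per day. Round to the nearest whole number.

Metro rows: D, F, I, L
Weighted sum = 535980
Sum of weights = 240 + 798 + 231 + 462 = 1731
Weighted mean = 535980 / 1731 = 309.63605

310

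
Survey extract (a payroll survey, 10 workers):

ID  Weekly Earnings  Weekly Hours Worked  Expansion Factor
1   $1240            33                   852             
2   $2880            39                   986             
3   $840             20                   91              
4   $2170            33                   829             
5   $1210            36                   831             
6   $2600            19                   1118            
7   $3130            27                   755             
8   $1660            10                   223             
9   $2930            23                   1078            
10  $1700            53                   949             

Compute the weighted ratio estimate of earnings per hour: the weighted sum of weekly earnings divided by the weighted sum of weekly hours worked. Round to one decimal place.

Σ wᵢ·y = 1240×852 + 2880×986 + 840×91 + 2170×829 + 1210×831 + 2600×1118 + 3130×755 + 1660×223 + 2930×1078 + 1700×949
  = 17189010
Σ wᵢ·x = 33×852 + 39×986 + 20×91 + 33×829 + 36×831 + 19×1118 + 27×755 + 10×223 + 23×1078 + 53×949
  = 28116 + 38454 + 1820 + 27357 + 29916 + 21242 + 20385 + 2230 + 24794 + 50297 = 244611
Ratio = 17189010 / 244611 = 70.270797

70.3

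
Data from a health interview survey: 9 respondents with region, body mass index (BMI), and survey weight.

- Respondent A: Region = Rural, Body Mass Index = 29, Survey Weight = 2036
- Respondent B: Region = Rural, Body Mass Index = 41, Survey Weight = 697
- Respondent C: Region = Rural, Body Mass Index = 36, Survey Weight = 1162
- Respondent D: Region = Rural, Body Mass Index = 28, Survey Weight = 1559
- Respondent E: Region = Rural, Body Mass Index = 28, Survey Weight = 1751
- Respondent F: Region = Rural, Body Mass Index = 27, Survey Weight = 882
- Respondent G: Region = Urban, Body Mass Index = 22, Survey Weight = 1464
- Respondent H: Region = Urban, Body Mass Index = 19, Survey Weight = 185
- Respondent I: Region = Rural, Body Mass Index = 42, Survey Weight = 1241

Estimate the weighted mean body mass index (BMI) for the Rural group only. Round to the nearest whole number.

Rural rows: A, B, C, D, E, F, I
Weighted sum = 29×2036 + 41×697 + 36×1162 + 28×1559 + 28×1751 + 27×882 + 42×1241
  = 59044 + 28577 + 41832 + 43652 + 49028 + 23814 + 52122 = 298069
Sum of weights = 2036 + 697 + 1162 + 1559 + 1751 + 882 + 1241 = 9328
Weighted mean = 298069 / 9328 = 31.954224

32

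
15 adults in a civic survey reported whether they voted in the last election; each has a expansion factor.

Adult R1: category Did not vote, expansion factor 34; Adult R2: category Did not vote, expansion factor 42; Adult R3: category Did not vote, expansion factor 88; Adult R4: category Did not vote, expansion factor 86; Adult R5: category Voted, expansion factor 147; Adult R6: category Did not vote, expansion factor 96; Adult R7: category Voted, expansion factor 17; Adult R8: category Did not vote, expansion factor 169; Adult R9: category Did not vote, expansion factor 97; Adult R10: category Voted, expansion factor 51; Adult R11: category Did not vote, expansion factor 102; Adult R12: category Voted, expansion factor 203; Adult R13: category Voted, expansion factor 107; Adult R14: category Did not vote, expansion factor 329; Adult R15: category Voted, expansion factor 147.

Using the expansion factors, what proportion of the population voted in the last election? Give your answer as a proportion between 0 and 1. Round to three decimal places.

Sum of weights for 'Voted' = 147 + 17 + 51 + 203 + 107 + 147 = 672
Total weight = 1715
Weighted proportion = 672 / 1715 = 0.39183673

0.392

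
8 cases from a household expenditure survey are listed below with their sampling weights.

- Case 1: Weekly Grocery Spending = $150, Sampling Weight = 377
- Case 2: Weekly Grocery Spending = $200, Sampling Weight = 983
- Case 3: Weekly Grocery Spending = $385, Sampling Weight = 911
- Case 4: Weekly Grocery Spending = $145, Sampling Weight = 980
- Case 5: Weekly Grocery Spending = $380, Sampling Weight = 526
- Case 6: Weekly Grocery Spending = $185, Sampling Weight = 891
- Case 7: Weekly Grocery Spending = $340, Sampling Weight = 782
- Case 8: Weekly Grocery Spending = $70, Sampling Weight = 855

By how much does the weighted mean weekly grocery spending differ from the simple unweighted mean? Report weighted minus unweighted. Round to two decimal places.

Unweighted sum = 1855
Unweighted mean = 1855 / 8 = 231.875
Weighted sum = 150×377 + 200×983 + 385×911 + 145×980 + 380×526 + 185×891 + 340×782 + 70×855
  = 56550 + 196600 + 350735 + 142100 + 199880 + 164835 + 265880 + 59850 = 1436430
Sum of weights = 377 + 983 + 911 + 980 + 526 + 891 + 782 + 855 = 6305
Weighted mean = 1436430 / 6305 = 227.82395
Difference (weighted minus unweighted) = -4.0510508

-4.05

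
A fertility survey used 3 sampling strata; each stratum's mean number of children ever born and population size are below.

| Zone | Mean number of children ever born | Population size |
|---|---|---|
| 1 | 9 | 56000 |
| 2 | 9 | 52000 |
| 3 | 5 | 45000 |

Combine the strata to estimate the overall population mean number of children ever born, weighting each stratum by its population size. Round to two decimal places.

7.82

Σ Nₕ·x̄ₕ = 9×56000 + 9×52000 + 5×45000
  = 504000 + 468000 + 225000 = 1197000
Σ Nₕ = 153000
Overall mean = 1197000 / 153000 = 7.8235294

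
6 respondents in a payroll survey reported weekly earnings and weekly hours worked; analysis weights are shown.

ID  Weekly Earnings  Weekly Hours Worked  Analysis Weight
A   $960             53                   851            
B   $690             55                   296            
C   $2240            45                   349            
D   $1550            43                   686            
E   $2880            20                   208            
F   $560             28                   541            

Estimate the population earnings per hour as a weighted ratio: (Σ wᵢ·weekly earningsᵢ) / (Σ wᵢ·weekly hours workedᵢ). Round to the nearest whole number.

30

Σ wᵢ·y = 960×851 + 690×296 + 2240×349 + 1550×686 + 2880×208 + 560×541
  = 816960 + 204240 + 781760 + 1063300 + 599040 + 302960 = 3768260
Σ wᵢ·x = 53×851 + 55×296 + 45×349 + 43×686 + 20×208 + 28×541
  = 45103 + 16280 + 15705 + 29498 + 4160 + 15148 = 125894
Ratio = 3768260 / 125894 = 29.932006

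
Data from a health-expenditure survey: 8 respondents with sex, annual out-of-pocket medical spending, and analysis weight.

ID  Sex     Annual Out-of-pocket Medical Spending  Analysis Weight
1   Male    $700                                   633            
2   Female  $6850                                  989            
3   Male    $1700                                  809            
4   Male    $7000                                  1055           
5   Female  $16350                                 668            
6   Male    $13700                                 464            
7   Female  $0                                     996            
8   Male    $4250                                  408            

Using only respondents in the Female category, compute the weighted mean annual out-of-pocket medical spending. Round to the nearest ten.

Female rows: 2, 5, 7
Weighted sum = 6850×989 + 16350×668 + 0×996
  = 6774650 + 10921800 + 0 = 17696450
Sum of weights = 989 + 668 + 996 = 2653
Weighted mean = 17696450 / 2653 = 6670.3543

6670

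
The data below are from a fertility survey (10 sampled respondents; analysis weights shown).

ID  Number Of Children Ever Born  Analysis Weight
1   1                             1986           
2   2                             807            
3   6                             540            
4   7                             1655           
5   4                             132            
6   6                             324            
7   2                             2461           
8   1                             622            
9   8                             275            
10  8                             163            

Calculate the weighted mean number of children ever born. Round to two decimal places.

3.34

Weighted sum = 1×1986 + 2×807 + 6×540 + 7×1655 + 4×132 + 6×324 + 2×2461 + 1×622 + 8×275 + 8×163
  = 29945
Sum of weights = 1986 + 807 + 540 + 1655 + 132 + 324 + 2461 + 622 + 275 + 163 = 8965
Weighted mean = 29945 / 8965 = 3.3402119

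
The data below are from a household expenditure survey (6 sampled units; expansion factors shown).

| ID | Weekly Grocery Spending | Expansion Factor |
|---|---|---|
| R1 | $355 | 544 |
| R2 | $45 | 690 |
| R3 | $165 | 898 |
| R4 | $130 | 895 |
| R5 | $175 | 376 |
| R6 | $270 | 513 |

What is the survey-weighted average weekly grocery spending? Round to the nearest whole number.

Weighted sum = 693000
Sum of weights = 544 + 690 + 898 + 895 + 376 + 513 = 3916
Weighted mean = 693000 / 3916 = 176.96629

177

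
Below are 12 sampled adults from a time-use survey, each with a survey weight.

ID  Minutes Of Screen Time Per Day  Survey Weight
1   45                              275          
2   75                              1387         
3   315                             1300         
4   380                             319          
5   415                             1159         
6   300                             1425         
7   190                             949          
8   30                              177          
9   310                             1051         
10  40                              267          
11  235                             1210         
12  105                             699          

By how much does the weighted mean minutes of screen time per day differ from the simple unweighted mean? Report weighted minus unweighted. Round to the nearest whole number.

35

Unweighted sum = 2440
Unweighted mean = 2440 / 12 = 203.33333
Weighted sum = 45×275 + 75×1387 + 315×1300 + 380×319 + 415×1159 + 300×1425 + 190×949 + 30×177 + 310×1051 + 40×267 + 235×1210 + 105×699
  = 12375 + 104025 + 409500 + 121220 + 480985 + 427500 + 180310 + 5310 + 325810 + 10680 + 284350 + 73395 = 2435460
Sum of weights = 275 + 1387 + 1300 + 319 + 1159 + 1425 + 949 + 177 + 1051 + 267 + 1210 + 699 = 10218
Weighted mean = 2435460 / 10218 = 238.34997
Difference (weighted minus unweighted) = 35.016637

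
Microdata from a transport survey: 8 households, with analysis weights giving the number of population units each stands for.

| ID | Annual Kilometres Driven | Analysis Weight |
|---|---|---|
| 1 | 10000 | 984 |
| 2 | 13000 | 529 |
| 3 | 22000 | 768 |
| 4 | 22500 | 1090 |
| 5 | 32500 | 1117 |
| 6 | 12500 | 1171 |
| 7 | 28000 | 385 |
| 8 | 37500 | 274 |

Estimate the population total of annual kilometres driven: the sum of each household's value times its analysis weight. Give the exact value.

130133000

Weighted total = 10000×984 + 13000×529 + 22000×768 + 22500×1090 + 32500×1117 + 12500×1171 + 28000×385 + 37500×274
  = 9840000 + 6877000 + 16896000 + 24525000 + 36302500 + 14637500 + 10780000 + 10275000 = 130133000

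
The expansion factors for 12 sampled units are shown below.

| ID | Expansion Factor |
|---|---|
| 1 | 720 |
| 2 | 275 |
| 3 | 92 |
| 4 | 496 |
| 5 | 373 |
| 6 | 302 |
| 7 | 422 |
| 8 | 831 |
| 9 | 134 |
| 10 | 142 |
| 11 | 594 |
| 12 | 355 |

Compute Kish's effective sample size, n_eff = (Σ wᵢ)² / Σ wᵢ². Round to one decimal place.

9.1

Σ wᵢ = 4736
Σ wᵢ² = 2464464
n_eff = 4736² / 2464464 = 22429696 / 2464464 = 9.1012472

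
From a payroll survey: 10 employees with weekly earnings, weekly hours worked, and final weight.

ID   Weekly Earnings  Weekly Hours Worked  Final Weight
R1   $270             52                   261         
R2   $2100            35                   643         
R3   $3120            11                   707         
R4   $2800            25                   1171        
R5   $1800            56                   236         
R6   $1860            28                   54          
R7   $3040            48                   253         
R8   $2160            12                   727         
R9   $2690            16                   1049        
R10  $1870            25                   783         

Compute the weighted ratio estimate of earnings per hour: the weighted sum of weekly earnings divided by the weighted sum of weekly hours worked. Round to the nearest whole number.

97

Σ wᵢ·y = 270×261 + 2100×643 + 3120×707 + 2800×1171 + 1800×236 + 1860×54 + 3040×253 + 2160×727 + 2690×1049 + 1870×783
  = 70470 + 1350300 + 2205840 + 3278800 + 424800 + 100440 + 769120 + 1570320 + 2821810 + 1464210 = 14056110
Σ wᵢ·x = 52×261 + 35×643 + 11×707 + 25×1171 + 56×236 + 28×54 + 48×253 + 12×727 + 16×1049 + 25×783
  = 13572 + 22505 + 7777 + 29275 + 13216 + 1512 + 12144 + 8724 + 16784 + 19575 = 145084
Ratio = 14056110 / 145084 = 96.882565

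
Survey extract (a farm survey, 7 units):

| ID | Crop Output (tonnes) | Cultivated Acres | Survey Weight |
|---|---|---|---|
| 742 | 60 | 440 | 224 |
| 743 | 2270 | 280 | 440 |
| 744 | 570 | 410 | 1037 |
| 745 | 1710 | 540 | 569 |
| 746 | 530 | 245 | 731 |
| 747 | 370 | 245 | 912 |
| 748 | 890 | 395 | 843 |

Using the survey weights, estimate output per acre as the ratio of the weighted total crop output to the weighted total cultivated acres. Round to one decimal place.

Σ wᵢ·y = 60×224 + 2270×440 + 570×1037 + 1710×569 + 530×731 + 370×912 + 890×843
  = 13440 + 998800 + 591090 + 972990 + 387430 + 337440 + 750270 = 4051460
Σ wᵢ·x = 440×224 + 280×440 + 410×1037 + 540×569 + 245×731 + 245×912 + 395×843
  = 1689710
Ratio = 4051460 / 1689710 = 2.3977251

2.4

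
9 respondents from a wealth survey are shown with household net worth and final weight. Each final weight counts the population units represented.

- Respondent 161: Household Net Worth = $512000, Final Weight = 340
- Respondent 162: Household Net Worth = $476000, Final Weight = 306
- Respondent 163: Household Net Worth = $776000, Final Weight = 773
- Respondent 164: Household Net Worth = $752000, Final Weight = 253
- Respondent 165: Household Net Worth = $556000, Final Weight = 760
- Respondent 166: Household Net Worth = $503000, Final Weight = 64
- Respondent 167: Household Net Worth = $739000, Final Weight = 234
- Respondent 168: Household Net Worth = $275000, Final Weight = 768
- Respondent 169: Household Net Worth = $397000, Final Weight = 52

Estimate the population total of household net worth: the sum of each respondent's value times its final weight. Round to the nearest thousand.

1969362000

Weighted total = 512000×340 + 476000×306 + 776000×773 + 752000×253 + 556000×760 + 503000×64 + 739000×234 + 275000×768 + 397000×52
  = 1969362000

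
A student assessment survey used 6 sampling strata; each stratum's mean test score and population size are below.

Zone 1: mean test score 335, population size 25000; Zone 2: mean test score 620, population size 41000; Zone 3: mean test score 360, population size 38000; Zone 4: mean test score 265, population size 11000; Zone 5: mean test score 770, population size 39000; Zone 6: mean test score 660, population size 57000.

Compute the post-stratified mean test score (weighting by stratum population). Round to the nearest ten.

Σ Nₕ·x̄ₕ = 335×25000 + 620×41000 + 360×38000 + 265×11000 + 770×39000 + 660×57000
  = 8375000 + 25420000 + 13680000 + 2915000 + 30030000 + 37620000 = 118040000
Σ Nₕ = 25000 + 41000 + 38000 + 11000 + 39000 + 57000 = 211000
Overall mean = 118040000 / 211000 = 559.43128

560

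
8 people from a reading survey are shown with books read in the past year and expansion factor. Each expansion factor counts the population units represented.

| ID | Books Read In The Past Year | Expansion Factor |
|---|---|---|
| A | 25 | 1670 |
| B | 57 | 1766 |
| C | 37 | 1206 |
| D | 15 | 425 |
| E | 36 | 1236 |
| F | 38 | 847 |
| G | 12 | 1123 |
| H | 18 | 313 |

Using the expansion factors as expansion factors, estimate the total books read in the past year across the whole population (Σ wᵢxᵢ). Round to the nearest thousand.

Weighted total = 25×1670 + 57×1766 + 37×1206 + 15×425 + 36×1236 + 38×847 + 12×1123 + 18×313
  = 289201

289000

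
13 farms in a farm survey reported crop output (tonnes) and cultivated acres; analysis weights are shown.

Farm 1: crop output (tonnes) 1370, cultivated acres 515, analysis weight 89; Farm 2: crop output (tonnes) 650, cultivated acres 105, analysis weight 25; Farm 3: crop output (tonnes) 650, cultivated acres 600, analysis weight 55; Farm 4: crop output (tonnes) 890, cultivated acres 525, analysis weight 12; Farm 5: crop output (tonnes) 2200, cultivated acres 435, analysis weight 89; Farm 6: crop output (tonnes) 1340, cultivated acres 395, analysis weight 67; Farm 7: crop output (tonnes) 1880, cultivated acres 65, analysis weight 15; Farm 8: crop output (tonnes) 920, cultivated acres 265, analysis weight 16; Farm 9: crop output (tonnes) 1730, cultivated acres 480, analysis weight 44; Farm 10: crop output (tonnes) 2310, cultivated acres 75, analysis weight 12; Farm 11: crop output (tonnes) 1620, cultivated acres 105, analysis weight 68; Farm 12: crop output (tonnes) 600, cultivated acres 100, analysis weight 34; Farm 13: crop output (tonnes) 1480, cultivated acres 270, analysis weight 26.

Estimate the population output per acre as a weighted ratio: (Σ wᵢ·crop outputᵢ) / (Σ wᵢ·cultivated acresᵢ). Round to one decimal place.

Σ wᵢ·y = 785990
Σ wᵢ·x = 197735
Ratio = 785990 / 197735 = 3.9749665

4.0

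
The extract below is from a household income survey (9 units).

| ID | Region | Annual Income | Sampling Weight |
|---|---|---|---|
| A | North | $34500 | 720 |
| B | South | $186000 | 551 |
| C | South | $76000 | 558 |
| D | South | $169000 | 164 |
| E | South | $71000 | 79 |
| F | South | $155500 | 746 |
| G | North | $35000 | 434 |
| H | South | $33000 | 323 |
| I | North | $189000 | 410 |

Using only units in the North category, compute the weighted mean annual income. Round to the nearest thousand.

75000

North rows: A, G, I
Weighted sum = 34500×720 + 35000×434 + 189000×410
  = 117520000
Sum of weights = 720 + 434 + 410 = 1564
Weighted mean = 117520000 / 1564 = 75140.665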